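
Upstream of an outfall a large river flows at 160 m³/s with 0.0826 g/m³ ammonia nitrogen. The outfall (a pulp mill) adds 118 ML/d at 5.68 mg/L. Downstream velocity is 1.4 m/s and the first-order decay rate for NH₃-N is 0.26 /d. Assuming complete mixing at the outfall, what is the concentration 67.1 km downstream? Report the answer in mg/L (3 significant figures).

118 ML/d = 1.366 m³/s.
After complete mixing, C₀ = (1.366·5.68 + 160·0.0826) / 161.4 = 0.13 mg/L.
Travel time t = 6.71e+04 m / 1.4 m/s = 4.793e+04 s = 0.5547 d.
C = 0.13·exp(−0.26·0.5547) = 0.13·0.8657 = 0.1125 mg/L.

0.113 mg/L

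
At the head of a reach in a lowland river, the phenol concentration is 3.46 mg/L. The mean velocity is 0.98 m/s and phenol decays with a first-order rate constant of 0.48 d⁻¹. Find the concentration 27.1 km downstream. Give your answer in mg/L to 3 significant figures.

Travel time t = 27.1 km / 0.98 m/s = 2.71e+04/0.98 = 2.765e+04 s = 0.3201 d.
First-order decay: C = 3.46·exp(−0.48·0.3201) = 3.46·0.8576 = 2.967 mg/L.

2.97 mg/L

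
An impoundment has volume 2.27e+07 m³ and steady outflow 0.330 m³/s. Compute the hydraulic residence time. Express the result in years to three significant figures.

Q = 0.330 m³/s × 3.156e+07 s/yr = 1.041e+07 m³/yr.
Hydraulic residence time τ = V/Q = 2.27e+07/1.041e+07 = 2.18 yr.

2.18 yr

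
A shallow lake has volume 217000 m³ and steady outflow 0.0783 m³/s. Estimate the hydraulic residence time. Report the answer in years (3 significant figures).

0.0878 yr

Q = 0.0783 m³/s × 3.156e+07 s/yr = 2.471e+06 m³/yr.
Hydraulic residence time τ = V/Q = 217000/2.471e+06 = 0.08782 yr.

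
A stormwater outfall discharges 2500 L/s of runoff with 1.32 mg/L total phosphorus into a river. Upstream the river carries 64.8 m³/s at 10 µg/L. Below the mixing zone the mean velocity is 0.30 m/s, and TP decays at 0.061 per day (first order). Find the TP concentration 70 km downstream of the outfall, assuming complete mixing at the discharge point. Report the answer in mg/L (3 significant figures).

2500 L/s = 2.5 m³/s.
10 µg/L = 0.01 mg/L.
After complete mixing, C₀ = (2.5·1.32 + 64.8·0.01) / 67.3 = 0.05866 mg/L.
Travel time t = 7e+04 m / 0.30 m/s = 2.333e+05 s = 2.701 d.
C = 0.05866·exp(−0.061·2.701) = 0.05866·0.8481 = 0.04975 mg/L.

0.0498 mg/L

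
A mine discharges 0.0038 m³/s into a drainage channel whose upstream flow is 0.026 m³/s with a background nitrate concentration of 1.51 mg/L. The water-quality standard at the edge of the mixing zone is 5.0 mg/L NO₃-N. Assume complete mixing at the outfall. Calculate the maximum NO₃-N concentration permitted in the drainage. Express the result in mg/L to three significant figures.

Mass balance: 5·0.0298 = 0.0038·Cₑ + 0.026·1.51.
Cₑ = (0.149 − 0.03926) / 0.0038 = 28.88 mg/L.

28.9 mg/L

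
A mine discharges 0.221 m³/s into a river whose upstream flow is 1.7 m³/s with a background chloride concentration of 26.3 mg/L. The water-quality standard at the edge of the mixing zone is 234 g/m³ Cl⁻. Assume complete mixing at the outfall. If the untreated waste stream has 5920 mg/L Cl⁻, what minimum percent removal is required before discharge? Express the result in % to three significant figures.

69.1 %

Mass balance: 234·1.921 = 0.221·Cₑ + 1.7·26.3.
Cₑ = (449.5 − 44.71) / 0.221 = 1832 mg/L.
Required removal = 1 − 1832/5920 = 69.06 %.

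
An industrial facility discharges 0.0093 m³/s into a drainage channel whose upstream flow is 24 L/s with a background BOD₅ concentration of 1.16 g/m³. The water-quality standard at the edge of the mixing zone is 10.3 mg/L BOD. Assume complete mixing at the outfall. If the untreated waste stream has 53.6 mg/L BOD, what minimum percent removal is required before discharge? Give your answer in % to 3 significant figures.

36.8 %

24 L/s = 0.024 m³/s.
Mass balance: 10.3·0.0333 = 0.0093·Cₑ + 0.024·1.16.
Cₑ = (0.343 − 0.02784) / 0.0093 = 33.89 mg/L.
Required removal = 1 − 33.89/53.6 = 36.78 %.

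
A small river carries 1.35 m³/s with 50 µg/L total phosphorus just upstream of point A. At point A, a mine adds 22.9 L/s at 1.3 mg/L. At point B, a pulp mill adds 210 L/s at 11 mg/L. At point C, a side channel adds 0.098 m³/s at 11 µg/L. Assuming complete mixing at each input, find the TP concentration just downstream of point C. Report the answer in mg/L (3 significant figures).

50 µg/L = 0.05 mg/L.
22.9 L/s = 0.0229 m³/s.
After input A: C = (1.35·0.05 + 0.0229·1.3) / 1.373 = 0.07085 mg/L.
210 L/s = 0.21 m³/s.
After input B: C = (1.373·0.07085 + 0.21·11) / 1.583 = 1.521 mg/L.
11 µg/L = 0.011 mg/L.
After input C: C = (1.583·1.521 + 0.098·0.011) / 1.681 = 1.433 mg/L.

1.43 mg/L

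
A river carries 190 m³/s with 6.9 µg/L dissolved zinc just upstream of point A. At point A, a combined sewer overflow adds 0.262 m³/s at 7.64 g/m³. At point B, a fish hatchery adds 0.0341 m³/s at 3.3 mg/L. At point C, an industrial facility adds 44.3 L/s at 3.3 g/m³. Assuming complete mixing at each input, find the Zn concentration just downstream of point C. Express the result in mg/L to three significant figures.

6.9 µg/L = 0.0069 mg/L.
After input A: C = (190·0.0069 + 0.262·7.64) / 190.3 = 0.01741 mg/L.
After input B: C = (190.3·0.01741 + 0.0341·3.3) / 190.3 = 0.018 mg/L.
44.3 L/s = 0.0443 m³/s.
After input C: C = (190.3·0.018 + 0.0443·3.3) / 190.3 = 0.01876 mg/L.

0.0188 mg/L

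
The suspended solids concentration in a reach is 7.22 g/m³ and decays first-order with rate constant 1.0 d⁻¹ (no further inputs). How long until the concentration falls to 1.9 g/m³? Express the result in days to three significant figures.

1.34 d

t = ln(C₀/C)/k = ln(7.22/1.9)/1.0 = 1.335/1.0 = 1.335 d.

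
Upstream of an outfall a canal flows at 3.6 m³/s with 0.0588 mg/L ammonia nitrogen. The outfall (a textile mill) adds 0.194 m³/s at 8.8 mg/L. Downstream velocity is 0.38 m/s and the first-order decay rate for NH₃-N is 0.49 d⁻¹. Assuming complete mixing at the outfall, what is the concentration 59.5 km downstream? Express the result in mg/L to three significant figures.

After complete mixing, C₀ = (0.194·8.8 + 3.6·0.0588) / 3.794 = 0.5058 mg/L.
Travel time t = 5.95e+04 m / 0.38 m/s = 1.566e+05 s = 1.812 d.
C = 0.5058·exp(−0.49·1.812) = 0.5058·0.4115 = 0.2081 mg/L.

0.208 mg/L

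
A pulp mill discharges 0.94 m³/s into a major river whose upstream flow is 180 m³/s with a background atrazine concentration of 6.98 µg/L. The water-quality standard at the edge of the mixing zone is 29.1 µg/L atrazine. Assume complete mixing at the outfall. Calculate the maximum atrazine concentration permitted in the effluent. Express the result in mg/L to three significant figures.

6.98 µg/L = 0.00698 mg/L.
29.1 µg/L = 0.0291 mg/L.
Mass balance: 0.0291·180.9 = 0.94·Cₑ + 180·0.00698.
Cₑ = (5.265 − 1.256) / 0.94 = 4.265 mg/L.

4.26 mg/L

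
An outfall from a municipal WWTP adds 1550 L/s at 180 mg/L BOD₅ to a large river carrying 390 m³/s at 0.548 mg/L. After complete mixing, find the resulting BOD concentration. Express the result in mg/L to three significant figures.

1.26 mg/L

1550 L/s = 1.55 m³/s.
Flow-weighted mixing gives C = (1.55·180 + 390·0.548) / (1.55 + 390) = 492.7/391.6 = 1.258 mg/L.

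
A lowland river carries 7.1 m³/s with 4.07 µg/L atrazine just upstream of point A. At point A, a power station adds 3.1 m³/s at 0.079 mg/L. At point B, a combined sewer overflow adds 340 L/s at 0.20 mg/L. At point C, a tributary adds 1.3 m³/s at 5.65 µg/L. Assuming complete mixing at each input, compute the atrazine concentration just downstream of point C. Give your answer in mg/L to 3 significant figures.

0.0295 mg/L

4.07 µg/L = 0.00407 mg/L.
After input A: C = (7.1·0.00407 + 3.1·0.079) / 10.2 = 0.02684 mg/L.
340 L/s = 0.34 m³/s.
After input B: C = (10.2·0.02684 + 0.34·0.2) / 10.54 = 0.03243 mg/L.
5.65 µg/L = 0.00565 mg/L.
After input C: C = (10.54·0.03243 + 1.3·0.00565) / 11.84 = 0.02949 mg/L.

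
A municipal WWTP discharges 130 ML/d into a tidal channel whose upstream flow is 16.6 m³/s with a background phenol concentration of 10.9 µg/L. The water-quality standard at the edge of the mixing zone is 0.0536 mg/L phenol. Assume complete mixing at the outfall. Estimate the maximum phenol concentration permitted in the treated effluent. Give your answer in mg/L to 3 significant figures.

130 ML/d = 1.505 m³/s.
10.9 µg/L = 0.0109 mg/L.
Mass balance: 0.0536·18.1 = 1.505·Cₑ + 16.6·0.0109.
Cₑ = (0.9704 − 0.1809) / 1.505 = 0.5247 mg/L.

0.525 mg/L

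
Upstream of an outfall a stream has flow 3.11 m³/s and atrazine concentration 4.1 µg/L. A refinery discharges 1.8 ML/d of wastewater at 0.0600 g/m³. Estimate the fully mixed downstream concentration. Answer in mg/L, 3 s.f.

1.8 ML/d = 0.02083 m³/s.
4.1 µg/L = 0.0041 mg/L.
Flow-weighted mixing gives C = (0.02083·0.06 + 3.11·0.0041) / (0.02083 + 3.11) = 0.014/3.131 = 0.004472 mg/L.

0.00447 mg/L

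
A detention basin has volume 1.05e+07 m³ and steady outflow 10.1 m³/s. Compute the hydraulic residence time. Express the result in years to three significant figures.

0.0329 yr

Q = 10.1 m³/s × 3.156e+07 s/yr = 3.187e+08 m³/yr.
Hydraulic residence time τ = V/Q = 1.05e+07/3.187e+08 = 0.03294 yr.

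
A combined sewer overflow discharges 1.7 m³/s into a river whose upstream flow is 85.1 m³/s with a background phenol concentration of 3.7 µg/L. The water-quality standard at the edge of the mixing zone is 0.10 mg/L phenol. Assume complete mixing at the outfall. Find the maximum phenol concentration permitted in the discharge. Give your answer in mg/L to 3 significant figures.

3.7 µg/L = 0.0037 mg/L.
Mass balance: 0.1·86.8 = 1.7·Cₑ + 85.1·0.0037.
Cₑ = (8.68 − 0.3149) / 1.7 = 4.921 mg/L.

4.92 mg/L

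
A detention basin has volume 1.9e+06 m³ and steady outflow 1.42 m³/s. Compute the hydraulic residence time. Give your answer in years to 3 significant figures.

0.0424 yr

Q = 1.42 m³/s × 3.156e+07 s/yr = 4.481e+07 m³/yr.
Hydraulic residence time τ = V/Q = 1.9e+06/4.481e+07 = 0.0424 yr.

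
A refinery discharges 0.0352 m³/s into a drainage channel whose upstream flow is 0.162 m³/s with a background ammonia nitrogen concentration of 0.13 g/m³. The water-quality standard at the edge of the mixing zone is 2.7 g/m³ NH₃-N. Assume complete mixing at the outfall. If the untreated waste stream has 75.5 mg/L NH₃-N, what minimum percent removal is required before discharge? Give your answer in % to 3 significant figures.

80.8 %

Mass balance: 2.7·0.1972 = 0.0352·Cₑ + 0.162·0.13.
Cₑ = (0.5324 − 0.02106) / 0.0352 = 14.53 mg/L.
Required removal = 1 − 14.53/75.5 = 80.76 %.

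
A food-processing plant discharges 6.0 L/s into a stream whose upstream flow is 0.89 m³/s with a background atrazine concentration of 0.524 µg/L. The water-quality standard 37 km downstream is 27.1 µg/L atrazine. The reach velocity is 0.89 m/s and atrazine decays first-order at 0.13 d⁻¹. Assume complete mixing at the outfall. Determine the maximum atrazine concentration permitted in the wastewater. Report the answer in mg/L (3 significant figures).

4.23 mg/L

6.0 L/s = 0.006 m³/s.
0.524 µg/L = 0.000524 mg/L.
27.1 µg/L = 0.0271 mg/L.
Travel time to the compliance point: t = 3.7e+04/0.89 = 4.157e+04 s = 0.4812 d; decay factor exp(−0.13·0.4812) = 0.9394.
So the concentration just after mixing may be at most 0.0271/0.9394 = 0.02885 mg/L.
Mass balance: 0.02885·0.896 = 0.006·Cₑ + 0.89·0.000524.
Cₑ = (0.02585 − 0.0004664) / 0.006 = 4.23 mg/L.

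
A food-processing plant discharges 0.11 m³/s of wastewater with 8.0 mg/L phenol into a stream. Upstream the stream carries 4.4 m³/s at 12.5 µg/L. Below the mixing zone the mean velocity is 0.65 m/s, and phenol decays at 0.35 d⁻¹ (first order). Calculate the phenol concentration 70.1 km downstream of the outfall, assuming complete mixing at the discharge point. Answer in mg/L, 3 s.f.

0.134 mg/L

12.5 µg/L = 0.0125 mg/L.
After complete mixing, C₀ = (0.11·8 + 4.4·0.0125) / 4.51 = 0.2073 mg/L.
Travel time t = 7.01e+04 m / 0.65 m/s = 1.078e+05 s = 1.248 d.
C = 0.2073·exp(−0.35·1.248) = 0.2073·0.6461 = 0.1339 mg/L.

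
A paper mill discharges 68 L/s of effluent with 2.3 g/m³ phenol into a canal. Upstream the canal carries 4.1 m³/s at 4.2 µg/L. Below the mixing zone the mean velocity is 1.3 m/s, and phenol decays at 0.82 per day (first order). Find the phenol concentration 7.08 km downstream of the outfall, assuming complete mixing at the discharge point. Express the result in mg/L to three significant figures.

68 L/s = 0.068 m³/s.
4.2 µg/L = 0.0042 mg/L.
After complete mixing, C₀ = (0.068·2.3 + 4.1·0.0042) / 4.168 = 0.04166 mg/L.
Travel time t = 7080 m / 1.3 m/s = 5446 s = 0.06303 d.
C = 0.04166·exp(−0.82·0.06303) = 0.04166·0.9496 = 0.03956 mg/L.

0.0396 mg/L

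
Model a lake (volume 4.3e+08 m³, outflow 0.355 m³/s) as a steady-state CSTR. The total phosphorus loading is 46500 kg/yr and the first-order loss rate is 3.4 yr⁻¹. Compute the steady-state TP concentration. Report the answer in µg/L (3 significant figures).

Outflow Q = 0.355 m³/s × 3.156e+07 s/yr = 1.12e+07 m³/yr.
Steady-state CSTR mass balance: W = Q·C + k·V·C, so C = W/(Q + kV).
Q + kV = 1.12e+07 + 3.4·4.3e+08 = 1.473e+09 m³/yr.
C = 46500/1.473e+09 = 3.156e-05 kg/m³ = 0.03156 mg/L = 31.56 µg/L.

31.6 µg/L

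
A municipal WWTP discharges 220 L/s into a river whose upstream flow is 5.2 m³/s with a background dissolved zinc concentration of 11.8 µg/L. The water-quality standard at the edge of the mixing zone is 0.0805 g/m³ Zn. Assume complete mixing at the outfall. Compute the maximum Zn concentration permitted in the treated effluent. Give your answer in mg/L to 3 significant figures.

1.70 mg/L

220 L/s = 0.22 m³/s.
11.8 µg/L = 0.0118 mg/L.
Mass balance: 0.0805·5.42 = 0.22·Cₑ + 5.2·0.0118.
Cₑ = (0.4363 − 0.06136) / 0.22 = 1.704 mg/L.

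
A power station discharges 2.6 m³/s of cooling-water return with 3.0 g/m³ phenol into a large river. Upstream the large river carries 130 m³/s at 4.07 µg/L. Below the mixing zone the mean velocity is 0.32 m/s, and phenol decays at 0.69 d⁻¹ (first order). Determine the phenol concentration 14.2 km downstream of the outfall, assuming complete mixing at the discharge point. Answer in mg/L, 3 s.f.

0.0441 mg/L

4.07 µg/L = 0.00407 mg/L.
After complete mixing, C₀ = (2.6·3 + 130·0.00407) / 132.6 = 0.06281 mg/L.
Travel time t = 1.42e+04 m / 0.32 m/s = 4.438e+04 s = 0.5136 d.
C = 0.06281·exp(−0.69·0.5136) = 0.06281·0.7016 = 0.04407 mg/L.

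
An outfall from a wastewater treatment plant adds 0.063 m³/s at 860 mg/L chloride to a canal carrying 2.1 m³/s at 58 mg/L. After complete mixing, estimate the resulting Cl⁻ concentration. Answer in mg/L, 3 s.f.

Conservation of mass across the mixing zone: C = (0.063·860 + 2.1·58) / (0.063 + 2.1) = 176/2.163 = 81.36 mg/L.

81.4 mg/L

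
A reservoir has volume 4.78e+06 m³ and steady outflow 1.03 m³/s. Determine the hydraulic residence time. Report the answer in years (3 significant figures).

0.147 yr

Q = 1.03 m³/s × 3.156e+07 s/yr = 3.25e+07 m³/yr.
Hydraulic residence time τ = V/Q = 4.78e+06/3.25e+07 = 0.1471 yr.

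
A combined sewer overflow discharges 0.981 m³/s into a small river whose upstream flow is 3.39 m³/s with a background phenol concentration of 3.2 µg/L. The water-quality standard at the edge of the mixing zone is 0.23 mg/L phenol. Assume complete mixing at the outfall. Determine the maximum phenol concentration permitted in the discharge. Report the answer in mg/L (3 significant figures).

3.2 µg/L = 0.0032 mg/L.
Mass balance: 0.23·4.371 = 0.981·Cₑ + 3.39·0.0032.
Cₑ = (1.005 − 0.01085) / 0.981 = 1.014 mg/L.

1.01 mg/L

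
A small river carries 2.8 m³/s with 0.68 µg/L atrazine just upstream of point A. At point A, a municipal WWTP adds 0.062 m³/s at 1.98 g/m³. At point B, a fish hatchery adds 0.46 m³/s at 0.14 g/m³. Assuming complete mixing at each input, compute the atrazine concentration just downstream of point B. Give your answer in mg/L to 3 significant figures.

0.0569 mg/L

0.68 µg/L = 0.00068 mg/L.
After input A: C = (2.8·0.00068 + 0.062·1.98) / 2.862 = 0.04356 mg/L.
After input B: C = (2.862·0.04356 + 0.46·0.14) / 3.322 = 0.05691 mg/L.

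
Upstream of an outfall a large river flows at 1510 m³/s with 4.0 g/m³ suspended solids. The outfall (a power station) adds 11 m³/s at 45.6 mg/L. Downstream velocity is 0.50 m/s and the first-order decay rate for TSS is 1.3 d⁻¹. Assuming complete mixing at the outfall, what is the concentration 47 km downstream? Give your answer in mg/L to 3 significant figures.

After complete mixing, C₀ = (11·45.6 + 1510·4) / 1521 = 4.301 mg/L.
Travel time t = 4.7e+04 m / 0.50 m/s = 9.4e+04 s = 1.088 d.
C = 4.301·exp(−1.3·1.088) = 4.301·0.2431 = 1.045 mg/L.

1.05 mg/L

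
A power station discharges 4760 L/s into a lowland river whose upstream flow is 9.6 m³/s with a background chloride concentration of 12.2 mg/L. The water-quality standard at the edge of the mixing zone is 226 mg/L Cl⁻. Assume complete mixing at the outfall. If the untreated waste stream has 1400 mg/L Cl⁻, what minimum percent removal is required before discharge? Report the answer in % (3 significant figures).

4760 L/s = 4.76 m³/s.
Mass balance: 226·14.36 = 4.76·Cₑ + 9.6·12.2.
Cₑ = (3245 − 117.1) / 4.76 = 657.2 mg/L.
Required removal = 1 − 657.2/1400 = 53.06 %.

53.1 %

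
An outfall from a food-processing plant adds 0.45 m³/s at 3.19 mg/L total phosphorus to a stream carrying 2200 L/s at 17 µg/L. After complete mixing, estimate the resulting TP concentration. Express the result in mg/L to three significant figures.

0.556 mg/L

2200 L/s = 2.2 m³/s.
17 µg/L = 0.017 mg/L.
Flow-weighted mixing gives C = (0.45·3.19 + 2.2·0.017) / (0.45 + 2.2) = 1.473/2.65 = 0.5558 mg/L.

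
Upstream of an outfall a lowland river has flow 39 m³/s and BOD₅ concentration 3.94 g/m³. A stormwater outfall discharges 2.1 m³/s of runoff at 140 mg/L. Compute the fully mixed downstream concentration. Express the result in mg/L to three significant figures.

Conservation of mass across the mixing zone: C = (2.1·140 + 39·3.94) / (2.1 + 39) = 447.7/41.1 = 10.89 mg/L.

10.9 mg/L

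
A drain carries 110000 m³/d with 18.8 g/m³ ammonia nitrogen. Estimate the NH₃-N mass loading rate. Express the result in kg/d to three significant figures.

110000 m³/d = 1.273 m³/s.
Mass flux = Q·C = 1.273 m³/s × 18.8 g/m³ = 23.94 g/s.
= 23.94 g/s × 86.4 = 2068 kg/d.

2070 kg/d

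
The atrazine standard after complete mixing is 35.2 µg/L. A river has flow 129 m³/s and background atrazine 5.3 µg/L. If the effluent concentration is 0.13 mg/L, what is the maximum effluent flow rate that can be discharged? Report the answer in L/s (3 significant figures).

5.3 µg/L = 0.0053 mg/L.
35.2 µg/L = 0.0352 mg/L.
Mass balance at complete mixing: C_std·(Q_w + Q_r) = Q_w·C_e + Q_r·C_b.
Rearranging, Q_w = Q_r·(C_std − C_b)/(C_e − C_std) = 129·(0.0352 − 0.0053) / (0.13 − 0.0352) = 40.69 m³/s.
= 4.069e+04 L/s.

40700 L/s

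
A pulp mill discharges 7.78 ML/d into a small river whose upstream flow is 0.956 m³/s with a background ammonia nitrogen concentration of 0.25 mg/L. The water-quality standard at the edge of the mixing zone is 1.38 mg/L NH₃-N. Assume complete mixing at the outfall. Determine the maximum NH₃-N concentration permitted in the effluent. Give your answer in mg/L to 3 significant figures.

7.78 ML/d = 0.09005 m³/s.
Mass balance: 1.38·1.046 = 0.09005·Cₑ + 0.956·0.25.
Cₑ = (1.444 − 0.239) / 0.09005 = 13.38 mg/L.

13.4 mg/L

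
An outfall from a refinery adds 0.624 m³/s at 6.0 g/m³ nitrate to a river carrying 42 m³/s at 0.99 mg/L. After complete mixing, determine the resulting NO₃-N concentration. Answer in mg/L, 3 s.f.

1.06 mg/L

Conservation of mass across the mixing zone: C = (0.624·6 + 42·0.99) / (0.624 + 42) = 45.32/42.62 = 1.063 mg/L.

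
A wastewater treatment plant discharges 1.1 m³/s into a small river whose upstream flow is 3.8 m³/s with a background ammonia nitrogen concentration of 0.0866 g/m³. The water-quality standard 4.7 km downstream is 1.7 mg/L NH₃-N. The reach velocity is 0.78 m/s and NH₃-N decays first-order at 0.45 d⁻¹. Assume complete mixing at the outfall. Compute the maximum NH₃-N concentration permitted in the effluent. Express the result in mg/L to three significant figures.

Travel time to the compliance point: t = 4700/0.78 = 6026 s = 0.06974 d; decay factor exp(−0.45·0.06974) = 0.9691.
So the concentration just after mixing may be at most 1.7/0.9691 = 1.754 mg/L.
Mass balance: 1.754·4.9 = 1.1·Cₑ + 3.8·0.0866.
Cₑ = (8.596 − 0.3291) / 1.1 = 7.515 mg/L.

7.51 mg/L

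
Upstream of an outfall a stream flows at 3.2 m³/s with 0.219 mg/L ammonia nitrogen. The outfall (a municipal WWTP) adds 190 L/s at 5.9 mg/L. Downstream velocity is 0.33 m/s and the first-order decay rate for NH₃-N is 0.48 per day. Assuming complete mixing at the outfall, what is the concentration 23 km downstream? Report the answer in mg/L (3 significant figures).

0.365 mg/L

190 L/s = 0.19 m³/s.
After complete mixing, C₀ = (0.19·5.9 + 3.2·0.219) / 3.39 = 0.5374 mg/L.
Travel time t = 2.3e+04 m / 0.33 m/s = 6.97e+04 s = 0.8067 d.
C = 0.5374·exp(−0.48·0.8067) = 0.5374·0.679 = 0.3649 mg/L.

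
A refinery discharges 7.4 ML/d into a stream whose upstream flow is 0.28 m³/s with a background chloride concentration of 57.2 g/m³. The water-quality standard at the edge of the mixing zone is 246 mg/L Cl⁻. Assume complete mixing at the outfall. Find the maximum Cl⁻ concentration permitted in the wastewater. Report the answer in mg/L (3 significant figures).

863 mg/L

7.4 ML/d = 0.08565 m³/s.
Mass balance: 246·0.3656 = 0.08565·Cₑ + 0.28·57.2.
Cₑ = (89.95 − 16.02) / 0.08565 = 863.2 mg/L.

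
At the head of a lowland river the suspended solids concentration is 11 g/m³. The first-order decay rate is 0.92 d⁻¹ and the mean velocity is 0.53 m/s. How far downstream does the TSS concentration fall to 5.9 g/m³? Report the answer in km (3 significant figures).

31.0 km

From C = C₀·e^(−kt), t = ln(C₀/C)/k = ln(11/5.9)/0.92 = 0.6229/0.92 = 0.6771 d.
Distance = v·t = 0.53 m/s × 5.85e+04 s = 3.101e+04 m = 31.01 km.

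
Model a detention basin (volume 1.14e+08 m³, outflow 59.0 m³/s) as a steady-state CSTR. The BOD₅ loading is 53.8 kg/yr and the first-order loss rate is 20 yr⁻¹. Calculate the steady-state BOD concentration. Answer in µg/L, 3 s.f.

0.0130 µg/L

Outflow Q = 59.0 m³/s × 3.156e+07 s/yr = 1.862e+09 m³/yr.
Steady-state CSTR mass balance: W = Q·C + k·V·C, so C = W/(Q + kV).
Q + kV = 1.862e+09 + 20·1.14e+08 = 4.142e+09 m³/yr.
C = 53.8/4.142e+09 = 1.299e-08 kg/m³ = 1.299e-05 mg/L = 0.01299 µg/L.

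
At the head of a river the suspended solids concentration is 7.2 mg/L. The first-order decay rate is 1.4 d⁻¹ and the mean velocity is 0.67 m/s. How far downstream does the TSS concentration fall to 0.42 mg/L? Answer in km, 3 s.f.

117 km

From C = C₀·e^(−kt), t = ln(C₀/C)/k = ln(7.2/0.42)/1.4 = 2.842/1.4 = 2.03 d.
Distance = v·t = 0.67 m/s × 1.754e+05 s = 1.175e+05 m = 117.5 km.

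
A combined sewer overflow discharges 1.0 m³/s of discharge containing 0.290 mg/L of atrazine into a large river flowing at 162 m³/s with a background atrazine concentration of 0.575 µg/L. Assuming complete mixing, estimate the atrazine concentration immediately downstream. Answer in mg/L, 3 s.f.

0.575 µg/L = 0.000575 mg/L.
By mass balance at complete mixing, C = (1·0.29 + 162·0.000575) / (1 + 162) = 0.3831/163 = 0.002351 mg/L.

0.00235 mg/L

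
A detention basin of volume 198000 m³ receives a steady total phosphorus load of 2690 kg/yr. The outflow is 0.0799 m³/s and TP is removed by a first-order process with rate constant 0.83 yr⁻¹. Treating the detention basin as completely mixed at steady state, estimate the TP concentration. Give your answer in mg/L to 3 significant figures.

1.00 mg/L

Outflow Q = 0.0799 m³/s × 3.156e+07 s/yr = 2.521e+06 m³/yr.
Steady-state CSTR mass balance: W = Q·C + k·V·C, so C = W/(Q + kV).
Q + kV = 2.521e+06 + 0.83·198000 = 2.686e+06 m³/yr.
C = 2690/2.686e+06 = 0.001002 kg/m³ = 1.002 mg/L.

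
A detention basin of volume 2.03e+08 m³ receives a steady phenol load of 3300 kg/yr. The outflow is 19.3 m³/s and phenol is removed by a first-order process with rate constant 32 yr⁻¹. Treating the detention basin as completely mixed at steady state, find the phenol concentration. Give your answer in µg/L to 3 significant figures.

Outflow Q = 19.3 m³/s × 3.156e+07 s/yr = 6.091e+08 m³/yr.
Steady-state CSTR mass balance: W = Q·C + k·V·C, so C = W/(Q + kV).
Q + kV = 6.091e+08 + 32·2.03e+08 = 7.105e+09 m³/yr.
C = 3300/7.105e+09 = 4.645e-07 kg/m³ = 0.0004645 mg/L = 0.4645 µg/L.

0.464 µg/L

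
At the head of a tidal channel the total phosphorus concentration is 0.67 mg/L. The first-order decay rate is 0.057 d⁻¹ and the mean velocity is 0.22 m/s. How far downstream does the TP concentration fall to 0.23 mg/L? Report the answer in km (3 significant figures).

357 km

From C = C₀·e^(−kt), t = ln(C₀/C)/k = ln(0.67/0.23)/0.057 = 1.069/0.057 = 18.76 d.
Distance = v·t = 0.22 m/s × 1.621e+06 s = 3.565e+05 m = 356.5 km.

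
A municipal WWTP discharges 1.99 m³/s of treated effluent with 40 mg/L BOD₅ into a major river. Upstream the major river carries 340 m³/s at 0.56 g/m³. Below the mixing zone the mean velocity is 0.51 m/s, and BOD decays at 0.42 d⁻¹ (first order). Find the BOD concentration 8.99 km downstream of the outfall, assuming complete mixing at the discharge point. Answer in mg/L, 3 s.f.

0.725 mg/L

After complete mixing, C₀ = (1.99·40 + 340·0.56) / 342 = 0.7895 mg/L.
Travel time t = 8990 m / 0.51 m/s = 1.763e+04 s = 0.204 d.
C = 0.7895·exp(−0.42·0.204) = 0.7895·0.9179 = 0.7247 mg/L.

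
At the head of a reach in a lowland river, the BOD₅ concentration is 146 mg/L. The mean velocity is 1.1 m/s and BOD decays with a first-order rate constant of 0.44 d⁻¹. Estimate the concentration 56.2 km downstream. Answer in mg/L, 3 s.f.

113 mg/L

Travel time t = 56.2 km / 1.1 m/s = 5.62e+04/1.1 = 5.109e+04 s = 0.5913 d.
First-order decay: C = 146·exp(−0.44·0.5913) = 146·0.7709 = 112.6 mg/L.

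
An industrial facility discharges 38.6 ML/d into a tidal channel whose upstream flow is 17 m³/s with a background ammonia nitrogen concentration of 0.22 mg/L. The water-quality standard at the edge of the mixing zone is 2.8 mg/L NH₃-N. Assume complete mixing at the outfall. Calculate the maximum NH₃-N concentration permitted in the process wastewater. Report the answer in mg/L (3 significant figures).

38.6 ML/d = 0.4468 m³/s.
Mass balance: 2.8·17.45 = 0.4468·Cₑ + 17·0.22.
Cₑ = (48.85 − 3.74) / 0.4468 = 101 mg/L.

101 mg/L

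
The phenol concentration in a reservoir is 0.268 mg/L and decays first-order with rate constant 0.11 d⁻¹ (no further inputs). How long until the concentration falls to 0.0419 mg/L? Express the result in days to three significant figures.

16.9 d

t = ln(C₀/C)/k = ln(0.268/0.0419)/0.11 = 1.856/0.11 = 16.87 d.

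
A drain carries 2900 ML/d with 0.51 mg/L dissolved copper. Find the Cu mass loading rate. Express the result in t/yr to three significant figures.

540 t/yr

2900 ML/d = 33.56 m³/s.
Mass flux = Q·C = 33.56 m³/s × 0.51 g/m³ = 17.12 g/s.
= 17.12 g/s × 31.56 = 540.2 t/yr.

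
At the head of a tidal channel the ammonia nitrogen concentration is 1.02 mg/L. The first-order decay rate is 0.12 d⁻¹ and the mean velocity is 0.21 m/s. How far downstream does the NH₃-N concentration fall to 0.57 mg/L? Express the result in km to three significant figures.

From C = C₀·e^(−kt), t = ln(C₀/C)/k = ln(1.02/0.57)/0.12 = 0.5819/0.12 = 4.849 d.
Distance = v·t = 0.21 m/s × 4.19e+05 s = 8.799e+04 m = 87.99 km.

88.0 km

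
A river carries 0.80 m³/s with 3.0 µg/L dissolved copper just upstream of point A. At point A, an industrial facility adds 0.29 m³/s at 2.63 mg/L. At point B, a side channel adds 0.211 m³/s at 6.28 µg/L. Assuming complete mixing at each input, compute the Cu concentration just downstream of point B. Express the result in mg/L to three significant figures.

0.589 mg/L

3.0 µg/L = 0.003 mg/L.
After input A: C = (0.8·0.003 + 0.29·2.63) / 1.09 = 0.7019 mg/L.
6.28 µg/L = 0.00628 mg/L.
After input B: C = (1.09·0.7019 + 0.211·0.00628) / 1.301 = 0.5891 mg/L.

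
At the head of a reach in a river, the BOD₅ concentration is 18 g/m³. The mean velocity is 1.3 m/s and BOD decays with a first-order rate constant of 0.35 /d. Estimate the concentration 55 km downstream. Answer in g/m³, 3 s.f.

Travel time t = 55 km / 1.3 m/s = 5.5e+04/1.3 = 4.231e+04 s = 0.4897 d.
First-order decay: C = 18·exp(−0.35·0.4897) = 18·0.8425 = 15.16 g/m³.

15.2 g/m³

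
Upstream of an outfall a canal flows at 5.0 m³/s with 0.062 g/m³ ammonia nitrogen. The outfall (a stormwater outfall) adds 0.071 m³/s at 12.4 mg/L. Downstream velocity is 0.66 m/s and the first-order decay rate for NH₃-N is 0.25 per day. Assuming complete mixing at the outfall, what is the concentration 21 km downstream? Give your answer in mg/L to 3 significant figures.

After complete mixing, C₀ = (0.071·12.4 + 5·0.062) / 5.071 = 0.2347 mg/L.
Travel time t = 2.1e+04 m / 0.66 m/s = 3.182e+04 s = 0.3683 d.
C = 0.2347·exp(−0.25·0.3683) = 0.2347·0.912 = 0.2141 mg/L.

0.214 mg/L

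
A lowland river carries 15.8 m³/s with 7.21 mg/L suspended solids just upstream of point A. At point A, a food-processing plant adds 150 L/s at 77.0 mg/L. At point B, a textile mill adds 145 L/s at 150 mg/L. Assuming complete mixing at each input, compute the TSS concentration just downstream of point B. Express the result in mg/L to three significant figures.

9.15 mg/L

150 L/s = 0.15 m³/s.
After input A: C = (15.8·7.21 + 0.15·77) / 15.95 = 7.866 mg/L.
145 L/s = 0.145 m³/s.
After input B: C = (15.95·7.866 + 0.145·150) / 16.1 = 9.147 mg/L.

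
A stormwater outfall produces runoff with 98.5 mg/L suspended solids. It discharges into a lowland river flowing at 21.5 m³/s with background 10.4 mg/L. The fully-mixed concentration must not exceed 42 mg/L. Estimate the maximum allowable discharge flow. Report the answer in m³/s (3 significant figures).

Mass balance at complete mixing: C_std·(Q_w + Q_r) = Q_w·C_e + Q_r·C_b.
Rearranging, Q_w = Q_r·(C_std − C_b)/(C_e − C_std) = 21.5·(42 − 10.4) / (98.5 − 42) = 12.02 m³/s.

12.0 m³/s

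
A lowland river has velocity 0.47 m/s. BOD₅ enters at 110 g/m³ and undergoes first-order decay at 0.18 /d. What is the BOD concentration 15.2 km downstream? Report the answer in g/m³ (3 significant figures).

103 g/m³

Travel time t = 15.2 km / 0.47 m/s = 1.52e+04/0.47 = 3.234e+04 s = 0.3743 d.
First-order decay: C = 110·exp(−0.18·0.3743) = 110·0.9348 = 102.8 g/m³.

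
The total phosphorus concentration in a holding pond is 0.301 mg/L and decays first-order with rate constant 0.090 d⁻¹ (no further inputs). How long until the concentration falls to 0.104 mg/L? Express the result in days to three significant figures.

11.8 d

t = ln(C₀/C)/k = ln(0.301/0.104)/0.090 = 1.063/0.090 = 11.81 d.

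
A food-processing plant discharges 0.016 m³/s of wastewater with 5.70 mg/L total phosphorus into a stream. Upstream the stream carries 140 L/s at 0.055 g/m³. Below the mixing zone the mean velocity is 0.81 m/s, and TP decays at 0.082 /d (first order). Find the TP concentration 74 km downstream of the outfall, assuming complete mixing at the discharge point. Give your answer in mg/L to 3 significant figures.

140 L/s = 0.14 m³/s.
After complete mixing, C₀ = (0.016·5.7 + 0.14·0.055) / 0.156 = 0.634 mg/L.
Travel time t = 7.4e+04 m / 0.81 m/s = 9.136e+04 s = 1.057 d.
C = 0.634·exp(−0.082·1.057) = 0.634·0.9169 = 0.5813 mg/L.

0.581 mg/L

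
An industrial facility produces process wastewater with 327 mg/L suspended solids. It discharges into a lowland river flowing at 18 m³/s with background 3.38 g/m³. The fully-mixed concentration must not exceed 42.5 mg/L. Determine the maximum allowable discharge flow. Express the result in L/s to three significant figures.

Mass balance at complete mixing: C_std·(Q_w + Q_r) = Q_w·C_e + Q_r·C_b.
Rearranging, Q_w = Q_r·(C_std − C_b)/(C_e − C_std) = 18·(42.5 − 3.38) / (327 − 42.5) = 2.475 m³/s.
= 2475 L/s.

2480 L/s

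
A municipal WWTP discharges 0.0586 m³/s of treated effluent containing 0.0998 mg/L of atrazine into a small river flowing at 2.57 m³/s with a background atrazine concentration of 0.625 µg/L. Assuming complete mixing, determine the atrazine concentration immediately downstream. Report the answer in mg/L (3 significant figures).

0.625 µg/L = 0.000625 mg/L.
By mass balance at complete mixing, C = (0.0586·0.0998 + 2.57·0.000625) / (0.0586 + 2.57) = 0.007455/2.629 = 0.002836 mg/L.

0.00284 mg/L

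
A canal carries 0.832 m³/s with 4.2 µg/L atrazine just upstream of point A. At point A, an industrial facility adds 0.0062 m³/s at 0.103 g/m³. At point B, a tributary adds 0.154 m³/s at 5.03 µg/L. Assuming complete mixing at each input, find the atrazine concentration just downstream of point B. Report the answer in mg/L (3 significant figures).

0.00495 mg/L

4.2 µg/L = 0.0042 mg/L.
After input A: C = (0.832·0.0042 + 0.0062·0.103) / 0.8382 = 0.004931 mg/L.
5.03 µg/L = 0.00503 mg/L.
After input B: C = (0.8382·0.004931 + 0.154·0.00503) / 0.9922 = 0.004946 mg/L.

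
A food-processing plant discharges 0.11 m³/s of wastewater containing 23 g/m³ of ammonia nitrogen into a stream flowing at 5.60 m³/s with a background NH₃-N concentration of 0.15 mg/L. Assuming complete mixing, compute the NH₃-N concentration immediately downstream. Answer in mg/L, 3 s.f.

0.590 mg/L

Conservation of mass across the mixing zone: C = (0.11·23 + 5.6·0.15) / (0.11 + 5.6) = 3.37/5.71 = 0.5902 mg/L.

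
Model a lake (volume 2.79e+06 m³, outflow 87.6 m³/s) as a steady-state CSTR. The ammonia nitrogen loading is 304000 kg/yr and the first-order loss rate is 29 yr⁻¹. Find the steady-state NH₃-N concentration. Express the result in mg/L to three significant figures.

0.107 mg/L

Outflow Q = 87.6 m³/s × 3.156e+07 s/yr = 2.764e+09 m³/yr.
Steady-state CSTR mass balance: W = Q·C + k·V·C, so C = W/(Q + kV).
Q + kV = 2.764e+09 + 29·2.79e+06 = 2.845e+09 m³/yr.
C = 304000/2.845e+09 = 0.0001068 kg/m³ = 0.1068 mg/L.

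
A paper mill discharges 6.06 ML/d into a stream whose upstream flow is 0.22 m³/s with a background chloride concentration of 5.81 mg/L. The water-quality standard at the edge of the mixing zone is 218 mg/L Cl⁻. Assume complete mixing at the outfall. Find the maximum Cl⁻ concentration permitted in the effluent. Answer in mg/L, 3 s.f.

884 mg/L

6.06 ML/d = 0.07014 m³/s.
Mass balance: 218·0.2901 = 0.07014·Cₑ + 0.22·5.81.
Cₑ = (63.25 − 1.278) / 0.07014 = 883.6 mg/L.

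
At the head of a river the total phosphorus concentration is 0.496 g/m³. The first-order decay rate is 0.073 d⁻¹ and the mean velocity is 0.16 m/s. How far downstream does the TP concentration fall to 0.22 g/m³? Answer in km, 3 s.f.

154 km

From C = C₀·e^(−kt), t = ln(C₀/C)/k = ln(0.496/0.22)/0.073 = 0.8129/0.073 = 11.14 d.
Distance = v·t = 0.16 m/s × 9.622e+05 s = 1.539e+05 m = 153.9 km.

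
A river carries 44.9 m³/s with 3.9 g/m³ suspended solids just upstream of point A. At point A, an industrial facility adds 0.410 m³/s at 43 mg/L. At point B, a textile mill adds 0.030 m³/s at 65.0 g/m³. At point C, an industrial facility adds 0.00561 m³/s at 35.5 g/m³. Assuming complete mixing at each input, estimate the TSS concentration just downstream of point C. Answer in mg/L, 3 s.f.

After input A: C = (44.9·3.9 + 0.41·43) / 45.31 = 4.254 mg/L.
After input B: C = (45.31·4.254 + 0.03·65) / 45.34 = 4.294 mg/L.
After input C: C = (45.34·4.294 + 0.00561·35.5) / 45.35 = 4.298 mg/L.

4.30 mg/L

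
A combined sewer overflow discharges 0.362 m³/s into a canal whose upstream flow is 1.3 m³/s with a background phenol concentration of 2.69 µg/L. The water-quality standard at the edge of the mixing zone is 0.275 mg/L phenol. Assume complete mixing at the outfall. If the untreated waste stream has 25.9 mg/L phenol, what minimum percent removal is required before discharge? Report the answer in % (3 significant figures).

2.69 µg/L = 0.00269 mg/L.
Mass balance: 0.275·1.662 = 0.362·Cₑ + 1.3·0.00269.
Cₑ = (0.4571 − 0.003497) / 0.362 = 1.253 mg/L.
Required removal = 1 − 1.253/25.9 = 95.16 %.

95.2 %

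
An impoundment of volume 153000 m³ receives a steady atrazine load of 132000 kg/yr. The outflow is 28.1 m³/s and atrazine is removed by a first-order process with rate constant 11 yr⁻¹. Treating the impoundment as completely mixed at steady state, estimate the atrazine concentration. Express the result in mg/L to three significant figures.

0.149 mg/L

Outflow Q = 28.1 m³/s × 3.156e+07 s/yr = 8.868e+08 m³/yr.
Steady-state CSTR mass balance: W = Q·C + k·V·C, so C = W/(Q + kV).
Q + kV = 8.868e+08 + 11·153000 = 8.885e+08 m³/yr.
C = 132000/8.885e+08 = 0.0001486 kg/m³ = 0.1486 mg/L.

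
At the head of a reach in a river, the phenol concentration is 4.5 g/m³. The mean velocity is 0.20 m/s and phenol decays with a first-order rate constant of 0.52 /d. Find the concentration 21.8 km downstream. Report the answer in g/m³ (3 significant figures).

Travel time t = 21.8 km / 0.20 m/s = 2.18e+04/0.20 = 1.09e+05 s = 1.262 d.
First-order decay: C = 4.5·exp(−0.52·1.262) = 4.5·0.5189 = 2.335 g/m³.

2.34 g/m³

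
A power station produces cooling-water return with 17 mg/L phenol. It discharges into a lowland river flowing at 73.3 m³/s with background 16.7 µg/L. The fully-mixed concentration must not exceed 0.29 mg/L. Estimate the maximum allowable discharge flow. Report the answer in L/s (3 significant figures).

16.7 µg/L = 0.0167 mg/L.
Mass balance at complete mixing: C_std·(Q_w + Q_r) = Q_w·C_e + Q_r·C_b.
Rearranging, Q_w = Q_r·(C_std − C_b)/(C_e − C_std) = 73.3·(0.29 − 0.0167) / (17 − 0.29) = 1.199 m³/s.
= 1199 L/s.

1200 L/s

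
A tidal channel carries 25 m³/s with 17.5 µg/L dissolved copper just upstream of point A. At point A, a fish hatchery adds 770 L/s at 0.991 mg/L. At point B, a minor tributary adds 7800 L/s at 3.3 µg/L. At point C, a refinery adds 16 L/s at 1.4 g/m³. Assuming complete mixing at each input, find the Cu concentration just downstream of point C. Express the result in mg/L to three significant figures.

0.0372 mg/L

17.5 µg/L = 0.0175 mg/L.
770 L/s = 0.77 m³/s.
After input A: C = (25·0.0175 + 0.77·0.991) / 25.77 = 0.04659 mg/L.
7800 L/s = 7.8 m³/s.
3.3 µg/L = 0.0033 mg/L.
After input B: C = (25.77·0.04659 + 7.8·0.0033) / 33.57 = 0.03653 mg/L.
16 L/s = 0.016 m³/s.
After input C: C = (33.57·0.03653 + 0.016·1.4) / 33.59 = 0.03718 mg/L.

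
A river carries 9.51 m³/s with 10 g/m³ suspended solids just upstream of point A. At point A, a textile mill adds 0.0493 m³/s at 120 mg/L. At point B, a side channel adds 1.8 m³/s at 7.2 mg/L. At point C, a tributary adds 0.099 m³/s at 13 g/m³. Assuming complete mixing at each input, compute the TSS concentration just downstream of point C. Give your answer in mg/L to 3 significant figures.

After input A: C = (9.51·10 + 0.0493·120) / 9.559 = 10.57 mg/L.
After input B: C = (9.559·10.57 + 1.8·7.2) / 11.36 = 10.03 mg/L.
After input C: C = (11.36·10.03 + 0.099·13) / 11.46 = 10.06 mg/L.

10.1 mg/L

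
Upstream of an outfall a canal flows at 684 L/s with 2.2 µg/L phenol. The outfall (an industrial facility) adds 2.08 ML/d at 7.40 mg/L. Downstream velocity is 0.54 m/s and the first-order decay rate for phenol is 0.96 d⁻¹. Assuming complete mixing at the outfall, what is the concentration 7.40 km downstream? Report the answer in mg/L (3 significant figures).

2.08 ML/d = 0.02407 m³/s.
684 L/s = 0.684 m³/s.
2.2 µg/L = 0.0022 mg/L.
After complete mixing, C₀ = (0.02407·7.4 + 0.684·0.0022) / 0.7081 = 0.2537 mg/L.
Travel time t = 7400 m / 0.54 m/s = 1.37e+04 s = 0.1586 d.
C = 0.2537·exp(−0.96·0.1586) = 0.2537·0.8588 = 0.2179 mg/L.

0.218 mg/L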